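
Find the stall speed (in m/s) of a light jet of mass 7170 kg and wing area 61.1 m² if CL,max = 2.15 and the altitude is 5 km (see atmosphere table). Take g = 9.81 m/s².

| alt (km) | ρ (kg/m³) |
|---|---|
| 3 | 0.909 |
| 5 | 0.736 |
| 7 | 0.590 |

At 5 km, from the table: ρ = 0.736 kg/m³.
At stall, lift equals weight: L = W = m·g = 7170 × 9.81 = 70340 N.
From L = ½ρV²S·CL,max = W: V_stall = √(2W/(ρSCL,max)) = √(2·70340/(0.736·61.1·2.15))
V_stall = √1455 = 38.1 m/s

V_stall = 38.1 m/s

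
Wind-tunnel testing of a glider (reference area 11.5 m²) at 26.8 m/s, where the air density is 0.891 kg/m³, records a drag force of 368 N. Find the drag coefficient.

From D = ½ρv²S·CD, rearranging gives CD = 2D/(ρv²S).
CD = 2 × 368 / (0.891 × 26.8² × 11.5) = 0.1

CD = 0.1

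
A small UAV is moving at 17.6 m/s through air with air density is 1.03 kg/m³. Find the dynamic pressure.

q = ½ρv² = ½ × 1.03 × 17.6² = 160 Pa

q = 160 Pa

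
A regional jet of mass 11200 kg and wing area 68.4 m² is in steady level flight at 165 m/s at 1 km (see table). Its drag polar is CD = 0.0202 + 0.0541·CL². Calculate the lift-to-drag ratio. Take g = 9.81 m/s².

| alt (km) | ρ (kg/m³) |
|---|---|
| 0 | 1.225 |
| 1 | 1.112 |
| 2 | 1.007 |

L/D = 5.1

At 1 km, from the table: ρ = 1.112 kg/m³.
Level flight ⇒ L = W = m·g = 11200 × 9.81 = 1.0987×10^5 N.
q = ½ρv² = ½ × 1.112 × 165² = 15140 Pa.
Required CL = L/(qS) = 1.0987×10^5/(15140·68.4) = 0.1061.
CD = 0.0202 + 0.0541 × 0.1061² = 0.02081.
L/D = CL/CD = 0.1061 / 0.02081 = 5.1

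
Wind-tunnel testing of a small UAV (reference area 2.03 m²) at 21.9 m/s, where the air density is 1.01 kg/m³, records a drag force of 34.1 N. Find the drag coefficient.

CD = 0.0694

From D = ½ρv²S·CD, rearranging gives CD = 2D/(ρv²S).
CD = 2 × 34.1 / (1.01 × 21.9² × 2.03) = 0.0694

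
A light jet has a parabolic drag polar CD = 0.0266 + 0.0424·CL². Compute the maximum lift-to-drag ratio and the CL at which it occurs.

(L/D)max = 14.9, at CL = 0.792

For CD = CD0 + K·CL², (L/D)max occurs at CL* = √(CD0/K) and equals 1/(2√(K·CD0)).
(L/D)max = 1/(2√(0.0424 × 0.0266)) = 1/(2 × 0.03358) = 14.9
CL* = √(0.0266/0.0424) = 0.792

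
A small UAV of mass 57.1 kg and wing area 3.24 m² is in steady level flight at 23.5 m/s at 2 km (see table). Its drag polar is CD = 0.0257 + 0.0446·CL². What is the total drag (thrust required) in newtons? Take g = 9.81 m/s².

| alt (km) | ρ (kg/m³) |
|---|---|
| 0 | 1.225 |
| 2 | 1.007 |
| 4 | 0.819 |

D = 38.7 N

At 2 km, from the table: ρ = 1.007 kg/m³.
Level flight ⇒ L = W = m·g = 57.1 × 9.81 = 560.15 N.
Dynamic pressure q = 0.5 × 1.007 × 23.5² = 278.1 Pa.
Required CL = L/(qS) = 560.15/(278.1·3.24) = 0.6218.
CD = 0.0257 + 0.0446 × 0.6218² = 0.04294.
D = q·S·CD = 278.1 × 3.24 × 0.04294 = 38.69 N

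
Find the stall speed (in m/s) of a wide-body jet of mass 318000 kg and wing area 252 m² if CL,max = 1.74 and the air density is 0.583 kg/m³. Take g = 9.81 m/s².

V_stall = 156 m/s

Stall occurs when L = W at CL,max. W = mg = 318000 × 9.81 = 3.12×10^6 N.
From L = ½ρV²S·CL,max = W: V_stall = √(2W/(ρSCL,max)) = √(2·3.12×10^6/(0.583·252·1.74))
V_stall = √24410 = 156 m/s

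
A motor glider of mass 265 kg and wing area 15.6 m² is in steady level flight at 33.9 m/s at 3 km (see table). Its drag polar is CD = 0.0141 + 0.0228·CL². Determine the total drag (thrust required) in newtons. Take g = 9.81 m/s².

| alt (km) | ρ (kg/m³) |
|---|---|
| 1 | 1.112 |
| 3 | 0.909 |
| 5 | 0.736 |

D = 134 N

At 3 km, from the table: ρ = 0.909 kg/m³.
Level flight ⇒ L = W = m·g = 265 × 9.81 = 2599.7 N.
Dynamic pressure q = 0.5 × 0.909 × 33.9² = 522.3 Pa.
CL = 2W/(ρv²S) = 2×2599.7/(0.909×33.9²×15.6) = 0.319.
CD = 0.0141 + 0.0228 × 0.319² = 0.01642.
D = q·S·CD = 522.3 × 15.6 × 0.01642 = 133.8 N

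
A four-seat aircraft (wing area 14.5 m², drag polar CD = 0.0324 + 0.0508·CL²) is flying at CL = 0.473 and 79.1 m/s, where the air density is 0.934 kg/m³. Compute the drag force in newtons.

CD = 0.0324 + 0.0508 × 0.473² = 0.04377
D = ½ρv²S·CD = ½ × 0.934 × 79.1² × 14.5 × 0.04377 = 1850 N

D = 1850 N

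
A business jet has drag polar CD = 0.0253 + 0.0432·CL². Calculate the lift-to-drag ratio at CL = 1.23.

L/D = 13.6

CD = 0.0253 + 0.0432 × 1.23² = 0.09066
L/D = CL/CD = 1.23 / 0.09066 = 13.6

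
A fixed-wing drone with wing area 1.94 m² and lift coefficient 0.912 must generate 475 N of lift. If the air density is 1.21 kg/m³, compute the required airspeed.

L = ½ρv²S·CL ⇒ v = √(2L/(ρ·S·CL))
v = √(2 × 475 / (1.21 × 1.94 × 0.912)) = √443.8 = 21.1 m/s

v = 21.1 m/s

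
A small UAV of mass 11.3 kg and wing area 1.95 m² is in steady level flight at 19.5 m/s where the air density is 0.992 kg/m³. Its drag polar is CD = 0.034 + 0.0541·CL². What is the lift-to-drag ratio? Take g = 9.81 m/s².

L/D = 7.75

Weight W = mg = 11.3 × 9.81 = 110.85 N; in level flight L = W.
Dynamic pressure q = 0.5 × 0.992 × 19.5² = 188.6 Pa.
CL = 2W/(ρv²S) = 2×110.85/(0.992×19.5²×1.95) = 0.3014.
CD = 0.034 + 0.0541 × 0.3014² = 0.03891.
L/D = CL/CD = 0.3014 / 0.03891 = 7.75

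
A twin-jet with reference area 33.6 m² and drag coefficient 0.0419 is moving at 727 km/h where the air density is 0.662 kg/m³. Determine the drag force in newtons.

Convert speed: v = 727 km/h ÷ 3.6 = 201.9 m/s.
Dynamic pressure q = ½ρv² = ½ × 0.662 × 201.9² = 13500 Pa.
D = q·S·CD = 13500 × 33.6 × 0.0419 = 19000 N ≈ 19 kN

D = 19000 N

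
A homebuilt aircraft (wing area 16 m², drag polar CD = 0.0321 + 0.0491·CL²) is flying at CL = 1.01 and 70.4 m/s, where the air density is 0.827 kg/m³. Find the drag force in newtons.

CD = 0.0321 + 0.0491 × 1.01² = 0.08219
D = ½ρv²S·CD = ½ × 0.827 × 70.4² × 16 × 0.08219 = 2690 N

D = 2690 N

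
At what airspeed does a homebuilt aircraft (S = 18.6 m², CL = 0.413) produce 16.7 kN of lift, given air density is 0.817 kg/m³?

v = 73 m/s

L = ½ρv²S·CL ⇒ v = √(2L/(ρ·S·CL))
v = √(2 × 16700 / (0.817 × 18.6 × 0.413)) = √5322 = 73 m/s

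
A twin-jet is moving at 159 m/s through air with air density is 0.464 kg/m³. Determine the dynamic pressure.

q = ½ρv² = ½ × 0.464 × 159² = 5870 Pa

q = 5870 Pa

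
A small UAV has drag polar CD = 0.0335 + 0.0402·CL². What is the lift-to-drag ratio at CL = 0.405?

CD = 0.0335 + 0.0402 × 0.405² = 0.04009
L/D = CL/CD = 0.405 / 0.04009 = 10.1

L/D = 10.1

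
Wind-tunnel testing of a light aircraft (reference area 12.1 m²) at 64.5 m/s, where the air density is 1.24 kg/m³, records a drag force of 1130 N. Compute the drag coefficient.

CD = 0.0362

From D = ½ρv²S·CD, rearranging gives CD = 2D/(ρv²S).
CD = 2 × 1130 / (1.24 × 64.5² × 12.1) = 0.0362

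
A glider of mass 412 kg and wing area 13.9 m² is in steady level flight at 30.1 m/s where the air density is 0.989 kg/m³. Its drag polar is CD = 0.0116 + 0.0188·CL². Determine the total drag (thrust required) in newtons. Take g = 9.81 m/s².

D = 122 N

Level flight ⇒ L = W = m·g = 412 × 9.81 = 4041.7 N.
q = ½ρv² = ½ × 0.989 × 30.1² = 448 Pa.
Required CL = L/(qS) = 4041.7/(448·13.9) = 0.649.
CD = 0.0116 + 0.0188 × 0.649² = 0.01952.
D = q·S·CD = 448 × 13.9 × 0.01952 = 121.6 N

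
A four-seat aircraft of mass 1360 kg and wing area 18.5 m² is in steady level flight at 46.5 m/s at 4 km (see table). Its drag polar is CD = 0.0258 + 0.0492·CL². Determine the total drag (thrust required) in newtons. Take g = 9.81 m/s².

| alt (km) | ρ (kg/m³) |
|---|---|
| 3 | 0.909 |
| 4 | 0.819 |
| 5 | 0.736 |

At 4 km, from the table: ρ = 0.819 kg/m³.
Weight W = mg = 1360 × 9.81 = 13342 N; in level flight L = W.
q = ½ρv² = ½ × 0.819 × 46.5² = 885.4 Pa.
CL = 2W/(ρv²S) = 2×13342/(0.819×46.5²×18.5) = 0.8145.
CD = 0.0258 + 0.0492 × 0.8145² = 0.05844.
D = q·S·CD = 885.4 × 18.5 × 0.05844 = 957.2 N

D = 957 N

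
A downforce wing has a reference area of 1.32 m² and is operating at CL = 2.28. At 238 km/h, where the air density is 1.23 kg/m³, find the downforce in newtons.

Convert speed: v = 238 km/h ÷ 3.6 = 66.11 m/s.
Dynamic pressure q = ½ρv² = ½ × 1.23 × 66.11² = 2688 Pa.
L = q·S·CL = 2688 × 1.32 × 2.28 = 8090 N ≈ 8.09 kN

L = 8090 N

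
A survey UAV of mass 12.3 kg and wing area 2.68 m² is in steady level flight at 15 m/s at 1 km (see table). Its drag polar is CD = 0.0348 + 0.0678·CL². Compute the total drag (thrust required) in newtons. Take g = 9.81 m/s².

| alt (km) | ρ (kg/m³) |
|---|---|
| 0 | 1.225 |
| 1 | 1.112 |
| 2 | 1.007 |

D = 14.6 N

At 1 km, from the table: ρ = 1.112 kg/m³.
Weight W = mg = 12.3 × 9.81 = 120.66 N; in level flight L = W.
q = ½ρv² = ½ × 1.112 × 15² = 125.1 Pa.
CL = W/(q·S) = 120.66 / (125.1 × 2.68) = 0.3599.
CD = 0.0348 + 0.0678 × 0.3599² = 0.04358.
D = q·S·CD = 125.1 × 2.68 × 0.04358 = 14.61 N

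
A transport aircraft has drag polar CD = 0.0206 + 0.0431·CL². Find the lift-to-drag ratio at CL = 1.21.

L/D = 14.5

CD = 0.0206 + 0.0431 × 1.21² = 0.0837
L/D = CL/CD = 1.21 / 0.0837 = 14.5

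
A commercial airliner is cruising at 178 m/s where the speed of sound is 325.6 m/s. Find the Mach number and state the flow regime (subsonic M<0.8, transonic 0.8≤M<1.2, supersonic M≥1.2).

M = v/a = 178 / 325.6 = 0.547
M = 0.547 → subsonic.

M = 0.547 (subsonic)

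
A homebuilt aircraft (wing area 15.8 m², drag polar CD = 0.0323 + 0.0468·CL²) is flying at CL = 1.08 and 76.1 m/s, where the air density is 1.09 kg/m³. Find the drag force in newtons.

CD = 0.0323 + 0.0468 × 1.08² = 0.08689
D = ½ρv²S·CD = ½ × 1.09 × 76.1² × 15.8 × 0.08689 = 4330 N

D = 4330 N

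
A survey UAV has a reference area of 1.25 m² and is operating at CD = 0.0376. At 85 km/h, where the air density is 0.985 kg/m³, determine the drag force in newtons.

D = 12.9 N

Convert speed: v = 85 km/h ÷ 3.6 = 23.61 m/s.
D = ½ρv²S·CD = ½ × 0.985 × 23.61² × 1.25 × 0.0376 = 12.9 N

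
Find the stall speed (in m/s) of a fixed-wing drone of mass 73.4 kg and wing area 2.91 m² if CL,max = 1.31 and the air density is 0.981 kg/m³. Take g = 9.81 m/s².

V_stall = 19.6 m/s

Stall occurs when L = W at CL,max. W = mg = 73.4 × 9.81 = 720.1 N.
From L = ½ρV²S·CL,max = W: V_stall = √(2W/(ρSCL,max)) = √(2·720.1/(0.981·2.91·1.31))
V_stall = √385.1 = 19.6 m/s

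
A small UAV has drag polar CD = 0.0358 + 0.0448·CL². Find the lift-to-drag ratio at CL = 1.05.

CD = 0.0358 + 0.0448 × 1.05² = 0.08519
L/D = CL/CD = 1.05 / 0.08519 = 12.3

L/D = 12.3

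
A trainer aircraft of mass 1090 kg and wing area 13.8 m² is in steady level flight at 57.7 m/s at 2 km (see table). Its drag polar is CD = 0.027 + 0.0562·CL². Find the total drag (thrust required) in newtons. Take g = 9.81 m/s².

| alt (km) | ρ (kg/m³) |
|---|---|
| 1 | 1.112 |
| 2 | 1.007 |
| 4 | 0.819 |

D = 902 N

At 2 km, from the table: ρ = 1.007 kg/m³.
Level flight ⇒ L = W = m·g = 1090 × 9.81 = 10693 N.
q = ½ρv² = ½ × 1.007 × 57.7² = 1676 Pa.
CL = W/(q·S) = 10693 / (1676 × 13.8) = 0.4622.
CD = 0.027 + 0.0562 × 0.4622² = 0.03901.
D = q·S·CD = 1676 × 13.8 × 0.03901 = 902.4 N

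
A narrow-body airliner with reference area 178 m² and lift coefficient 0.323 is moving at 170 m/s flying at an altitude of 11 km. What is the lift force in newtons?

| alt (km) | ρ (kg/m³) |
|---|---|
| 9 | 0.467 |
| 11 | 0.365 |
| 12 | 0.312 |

L = 3.03×10^5 N

At 11 km, from the table: ρ = 0.365 kg/m³.
L = ½ρv²S·CL = ½ × 0.365 × 170² × 178 × 0.323 = 3.03×10^5 N ≈ 303 kN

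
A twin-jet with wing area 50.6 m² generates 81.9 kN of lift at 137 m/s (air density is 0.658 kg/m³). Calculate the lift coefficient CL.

CL = 0.262

From L = ½ρv²S·CL, rearranging gives CL = 2L/(ρv²S).
CL = 2 × 81900 / (0.658 × 137² × 50.6) = 0.262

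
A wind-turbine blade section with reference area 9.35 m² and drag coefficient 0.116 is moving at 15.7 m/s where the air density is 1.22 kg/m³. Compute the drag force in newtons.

D = ½ρv²S·CD = ½ × 1.22 × 15.7² × 9.35 × 0.116 = 163 N

D = 163 N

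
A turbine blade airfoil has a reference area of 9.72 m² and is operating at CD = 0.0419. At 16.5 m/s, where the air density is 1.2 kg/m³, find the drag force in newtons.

D = 66.5 N

Dynamic pressure q = ½ρv² = ½ × 1.2 × 16.5² = 163.3 Pa.
D = q·S·CD = 163.3 × 9.72 × 0.0419 = 66.5 N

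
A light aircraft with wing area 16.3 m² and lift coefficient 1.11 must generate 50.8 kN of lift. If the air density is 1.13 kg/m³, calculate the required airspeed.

L = ½ρv²S·CL ⇒ v = √(2L/(ρ·S·CL))
v = √(2 × 50800 / (1.13 × 16.3 × 1.11)) = √4969 = 70.5 m/s

v = 70.5 m/s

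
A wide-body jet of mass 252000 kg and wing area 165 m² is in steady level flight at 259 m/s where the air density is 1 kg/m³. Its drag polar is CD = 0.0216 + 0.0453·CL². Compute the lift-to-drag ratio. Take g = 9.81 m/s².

L/D = 14.6

In steady level flight, lift balances weight: W = mg = 252000 × 9.81 = 2.4721×10^6 N.
q = ½ρv² = ½ × 1 × 259² = 33540 Pa.
CL = 2W/(ρv²S) = 2×2.4721×10^6/(1×259²×165) = 0.4467.
CD = 0.0216 + 0.0453 × 0.4467² = 0.03064.
L/D = CL/CD = 0.4467 / 0.03064 = 14.6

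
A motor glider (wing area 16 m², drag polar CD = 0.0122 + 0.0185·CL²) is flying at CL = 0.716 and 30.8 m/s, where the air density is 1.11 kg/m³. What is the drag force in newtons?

D = 183 N

CD = 0.0122 + 0.0185 × 0.716² = 0.02168
D = ½ρv²S·CD = ½ × 1.11 × 30.8² × 16 × 0.02168 = 183 N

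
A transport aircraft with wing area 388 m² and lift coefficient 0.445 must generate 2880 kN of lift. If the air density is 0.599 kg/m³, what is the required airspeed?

v = 236 m/s

L = ½ρv²S·CL ⇒ v = √(2L/(ρ·S·CL))
v = √(2 × 2.88×10^6 / (0.599 × 388 × 0.445)) = √55690 = 236 m/s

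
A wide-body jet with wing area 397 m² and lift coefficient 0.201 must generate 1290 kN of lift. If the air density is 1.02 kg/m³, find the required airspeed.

L = ½ρv²S·CL ⇒ v = √(2L/(ρ·S·CL))
v = √(2 × 1.29×10^6 / (1.02 × 397 × 0.201)) = √31700 = 178 m/s

v = 178 m/s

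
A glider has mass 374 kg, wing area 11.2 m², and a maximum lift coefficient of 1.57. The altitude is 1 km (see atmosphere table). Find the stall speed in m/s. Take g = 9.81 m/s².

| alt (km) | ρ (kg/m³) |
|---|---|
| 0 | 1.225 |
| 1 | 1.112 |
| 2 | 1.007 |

At 1 km, from the table: ρ = 1.112 kg/m³.
Stall occurs when L = W at CL,max. W = mg = 374 × 9.81 = 3669 N.
V_stall = √(2W/(ρ·S·CL,max)) = √(2 × 3669 / (1.112 × 11.2 × 1.57))
V_stall = √375.3 = 19.4 m/s

V_stall = 19.4 m/s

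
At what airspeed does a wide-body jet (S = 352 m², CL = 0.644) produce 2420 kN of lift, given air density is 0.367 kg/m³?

v = 241 m/s

L = ½ρv²S·CL ⇒ v = √(2L/(ρ·S·CL))
v = √(2 × 2.42×10^6 / (0.367 × 352 × 0.644)) = √58180 = 241 m/s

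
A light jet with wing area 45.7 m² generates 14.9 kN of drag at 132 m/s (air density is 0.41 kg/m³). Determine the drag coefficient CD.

CD = 0.0913

From D = ½ρv²S·CD, rearranging gives CD = 2D/(ρv²S).
CD = 2 × 14900 / (0.41 × 132² × 45.7) = 0.0913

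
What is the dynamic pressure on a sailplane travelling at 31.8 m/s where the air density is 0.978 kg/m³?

q = ½ρv² = ½ × 0.978 × 31.8² = 494 Pa

q = 494 Pa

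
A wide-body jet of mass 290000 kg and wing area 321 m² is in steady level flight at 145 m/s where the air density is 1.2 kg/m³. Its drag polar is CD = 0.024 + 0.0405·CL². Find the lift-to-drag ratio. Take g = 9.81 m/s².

L/D = 16

Weight W = mg = 290000 × 9.81 = 2.8449×10^6 N; in level flight L = W.
q = ½ρv² = ½ × 1.2 × 145² = 12620 Pa.
CL = W/(q·S) = 2.8449×10^6 / (12620 × 321) = 0.7025.
CD = 0.024 + 0.0405 × 0.7025² = 0.04399.
L/D = CL/CD = 0.7025 / 0.04399 = 16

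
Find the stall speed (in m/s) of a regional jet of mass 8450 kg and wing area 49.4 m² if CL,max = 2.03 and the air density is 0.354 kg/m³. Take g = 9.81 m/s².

Stall occurs when L = W at CL,max. W = mg = 8450 × 9.81 = 82890 N.
From L = ½ρV²S·CL,max = W: V_stall = √(2W/(ρSCL,max)) = √(2·82890/(0.354·49.4·2.03))
V_stall = √4670 = 68.3 m/s

V_stall = 68.3 m/s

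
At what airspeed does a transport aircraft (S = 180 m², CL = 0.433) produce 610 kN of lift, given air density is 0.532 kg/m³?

v = 172 m/s

L = ½ρv²S·CL ⇒ v = √(2L/(ρ·S·CL))
v = √(2 × 6.1×10^5 / (0.532 × 180 × 0.433)) = √29420 = 172 m/s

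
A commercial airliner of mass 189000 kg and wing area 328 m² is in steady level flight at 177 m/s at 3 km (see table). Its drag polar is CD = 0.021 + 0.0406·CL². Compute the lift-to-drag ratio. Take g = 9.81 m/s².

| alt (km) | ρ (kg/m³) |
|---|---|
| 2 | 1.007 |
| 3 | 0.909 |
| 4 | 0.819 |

At 3 km, from the table: ρ = 0.909 kg/m³.
Level flight ⇒ L = W = m·g = 189000 × 9.81 = 1.8541×10^6 N.
q = ½ρv² = ½ × 0.909 × 177² = 14240 Pa.
CL = 2W/(ρv²S) = 2×1.8541×10^6/(0.909×177²×328) = 0.397.
CD = 0.021 + 0.0406 × 0.397² = 0.0274.
L/D = CL/CD = 0.397 / 0.0274 = 14.5

L/D = 14.5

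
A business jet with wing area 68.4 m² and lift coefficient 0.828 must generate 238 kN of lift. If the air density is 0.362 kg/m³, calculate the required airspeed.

L = ½ρv²S·CL ⇒ v = √(2L/(ρ·S·CL))
v = √(2 × 2.38×10^5 / (0.362 × 68.4 × 0.828)) = √23220 = 152 m/s

v = 152 m/s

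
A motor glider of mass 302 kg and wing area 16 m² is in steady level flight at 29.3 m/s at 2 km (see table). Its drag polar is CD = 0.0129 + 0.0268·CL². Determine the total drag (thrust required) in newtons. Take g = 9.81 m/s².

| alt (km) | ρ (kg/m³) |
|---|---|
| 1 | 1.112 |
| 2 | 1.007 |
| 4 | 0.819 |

D = 123 N

At 2 km, from the table: ρ = 1.007 kg/m³.
Weight W = mg = 302 × 9.81 = 2962.6 N; in level flight L = W.
q = ½ρv² = ½ × 1.007 × 29.3² = 432.2 Pa.
CL = 2W/(ρv²S) = 2×2962.6/(1.007×29.3²×16) = 0.4284.
CD = 0.0129 + 0.0268 × 0.4284² = 0.01782.
D = q·S·CD = 432.2 × 16 × 0.01782 = 123.2 N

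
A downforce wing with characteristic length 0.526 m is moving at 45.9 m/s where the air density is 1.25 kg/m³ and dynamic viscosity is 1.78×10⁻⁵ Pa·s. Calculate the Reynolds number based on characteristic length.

Re = ρ·v·c/μ = 1.25 × 45.9 × 0.526 / (1.78×10⁻⁵) = 1.7×10^6

Re = 1.7×10^6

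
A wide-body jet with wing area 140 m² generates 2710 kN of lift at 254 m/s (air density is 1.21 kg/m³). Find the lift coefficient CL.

CL = 0.496

From L = ½ρv²S·CL, rearranging gives CL = 2L/(ρv²S).
CL = 2 × 2.71×10^6 / (1.21 × 254² × 140) = 0.496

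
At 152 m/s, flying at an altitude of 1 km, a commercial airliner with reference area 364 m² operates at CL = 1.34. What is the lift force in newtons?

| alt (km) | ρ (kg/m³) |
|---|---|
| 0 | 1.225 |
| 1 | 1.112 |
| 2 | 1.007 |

At 1 km, from the table: ρ = 1.112 kg/m³.
L = ½ρv²S·CL = ½ × 1.112 × 152² × 364 × 1.34 = 6.27×10^6 N ≈ 6270 kN

L = 6.27×10^6 N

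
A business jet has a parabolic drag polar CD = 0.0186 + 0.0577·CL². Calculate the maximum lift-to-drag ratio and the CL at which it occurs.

(L/D)max = 15.3, at CL = 0.568

For CD = CD0 + K·CL², (L/D)max occurs at CL* = √(CD0/K) and equals 1/(2√(K·CD0)).
(L/D)max = 1/(2√(0.0577 × 0.0186)) = 1/(2 × 0.03276) = 15.3
CL* = √(0.0186/0.0577) = 0.568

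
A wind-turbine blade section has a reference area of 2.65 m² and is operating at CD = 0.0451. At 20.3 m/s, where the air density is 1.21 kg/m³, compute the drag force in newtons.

Dynamic pressure q = ½ρv² = ½ × 1.21 × 20.3² = 249.3 Pa.
D = q·S·CD = 249.3 × 2.65 × 0.0451 = 29.8 N

D = 29.8 N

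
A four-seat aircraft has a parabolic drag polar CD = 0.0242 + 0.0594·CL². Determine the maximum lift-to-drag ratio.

For CD = CD0 + K·CL², (L/D)max occurs at CL* = √(CD0/K) and equals 1/(2√(K·CD0)).
(L/D)max = 1/(2√(0.0594 × 0.0242)) = 1/(2 × 0.03791) = 13.2

(L/D)max = 13.2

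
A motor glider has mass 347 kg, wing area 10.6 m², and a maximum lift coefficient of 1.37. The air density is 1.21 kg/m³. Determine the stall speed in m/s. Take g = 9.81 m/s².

V_stall = 19.7 m/s

Weight W = mg = 347 × 9.81 = 3404 N.
V_stall = √(2W/(ρ·S·CL,max)) = √(2 × 3404 / (1.21 × 10.6 × 1.37))
V_stall = √387.5 = 19.7 m/s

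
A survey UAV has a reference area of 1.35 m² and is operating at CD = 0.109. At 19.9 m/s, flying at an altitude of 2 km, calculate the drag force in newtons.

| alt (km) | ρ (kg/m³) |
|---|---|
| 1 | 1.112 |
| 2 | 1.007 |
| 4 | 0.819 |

D = 29.3 N

At 2 km, from the table: ρ = 1.007 kg/m³.
D = ½ρv²S·CD = ½ × 1.007 × 19.9² × 1.35 × 0.109 = 29.3 N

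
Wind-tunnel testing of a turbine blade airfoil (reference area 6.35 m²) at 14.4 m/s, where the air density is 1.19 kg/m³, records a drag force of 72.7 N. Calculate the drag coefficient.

CD = 0.0928

From D = ½ρv²S·CD, rearranging gives CD = 2D/(ρv²S).
CD = 2 × 72.7 / (1.19 × 14.4² × 6.35) = 0.0928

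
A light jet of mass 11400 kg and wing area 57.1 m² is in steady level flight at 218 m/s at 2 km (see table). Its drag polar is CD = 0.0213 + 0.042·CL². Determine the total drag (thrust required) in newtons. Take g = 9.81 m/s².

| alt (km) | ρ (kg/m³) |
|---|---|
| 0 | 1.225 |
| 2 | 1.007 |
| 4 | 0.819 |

At 2 km, from the table: ρ = 1.007 kg/m³.
Level flight ⇒ L = W = m·g = 11400 × 9.81 = 1.1183×10^5 N.
q = ½ρv² = ½ × 1.007 × 218² = 23930 Pa.
CL = 2W/(ρv²S) = 2×1.1183×10^5/(1.007×218²×57.1) = 0.08185.
CD = 0.0213 + 0.042 × 0.08185² = 0.02158.
D = q·S·CD = 23930 × 57.1 × 0.02158 = 29490 N

D = 29500 N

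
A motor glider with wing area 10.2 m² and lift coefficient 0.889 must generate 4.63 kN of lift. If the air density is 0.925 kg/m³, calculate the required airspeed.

v = 33.2 m/s

L = ½ρv²S·CL ⇒ v = √(2L/(ρ·S·CL))
v = √(2 × 4630 / (0.925 × 10.2 × 0.889)) = √1104 = 33.2 m/s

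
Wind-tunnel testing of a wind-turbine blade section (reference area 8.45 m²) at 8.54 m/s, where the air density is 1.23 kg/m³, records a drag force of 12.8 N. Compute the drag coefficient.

CD = 0.0338

From D = ½ρv²S·CD, rearranging gives CD = 2D/(ρv²S).
CD = 2 × 12.8 / (1.23 × 8.54² × 8.45) = 0.0338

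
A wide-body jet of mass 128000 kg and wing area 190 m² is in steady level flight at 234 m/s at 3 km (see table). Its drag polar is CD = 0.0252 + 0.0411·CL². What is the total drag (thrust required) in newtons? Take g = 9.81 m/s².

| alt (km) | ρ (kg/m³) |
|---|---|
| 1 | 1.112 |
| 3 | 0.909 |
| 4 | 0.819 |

At 3 km, from the table: ρ = 0.909 kg/m³.
Weight W = mg = 128000 × 9.81 = 1.2557×10^6 N; in level flight L = W.
q = ½ρv² = ½ × 0.909 × 234² = 24890 Pa.
Required CL = L/(qS) = 1.2557×10^6/(24890·190) = 0.2656.
CD = 0.0252 + 0.0411 × 0.2656² = 0.0281.
D = q·S·CD = 24890 × 190 × 0.0281 = 1.329×10^5 N

D = 1.33×10^5 N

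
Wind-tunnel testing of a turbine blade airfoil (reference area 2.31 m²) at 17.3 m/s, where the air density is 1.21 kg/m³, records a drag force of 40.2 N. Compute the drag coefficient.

CD = 0.0961

From D = ½ρv²S·CD, rearranging gives CD = 2D/(ρv²S).
CD = 2 × 40.2 / (1.21 × 17.3² × 2.31) = 0.0961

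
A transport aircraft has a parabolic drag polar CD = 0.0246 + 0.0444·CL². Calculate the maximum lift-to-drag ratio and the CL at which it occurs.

For CD = CD0 + K·CL², (L/D)max occurs at CL* = √(CD0/K) and equals 1/(2√(K·CD0)).
(L/D)max = 1/(2√(0.0444 × 0.0246)) = 1/(2 × 0.03305) = 15.1
CL* = √(0.0246/0.0444) = 0.744

(L/D)max = 15.1, at CL = 0.744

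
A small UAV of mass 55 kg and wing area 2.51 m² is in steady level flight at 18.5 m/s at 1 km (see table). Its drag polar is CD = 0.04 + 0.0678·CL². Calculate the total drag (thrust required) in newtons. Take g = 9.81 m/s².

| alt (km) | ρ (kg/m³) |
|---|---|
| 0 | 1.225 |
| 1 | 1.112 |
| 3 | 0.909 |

D = 60.4 N

At 1 km, from the table: ρ = 1.112 kg/m³.
Level flight ⇒ L = W = m·g = 55 × 9.81 = 539.55 N.
Dynamic pressure q = 0.5 × 1.112 × 18.5² = 190.3 Pa.
Required CL = L/(qS) = 539.55/(190.3·2.51) = 1.13.
CD = 0.04 + 0.0678 × 1.13² = 0.1265.
D = q·S·CD = 190.3 × 2.51 × 0.1265 = 60.43 N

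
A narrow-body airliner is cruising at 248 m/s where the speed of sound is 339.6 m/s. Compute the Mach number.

M = v/a = 248 / 339.6 = 0.73

M = 0.73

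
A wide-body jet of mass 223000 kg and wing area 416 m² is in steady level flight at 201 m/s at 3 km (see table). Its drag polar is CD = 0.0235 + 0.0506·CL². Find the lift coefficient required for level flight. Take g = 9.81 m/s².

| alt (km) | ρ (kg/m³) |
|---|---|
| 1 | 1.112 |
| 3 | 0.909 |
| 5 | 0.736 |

At 3 km, from the table: ρ = 0.909 kg/m³.
In steady level flight, lift balances weight: W = mg = 223000 × 9.81 = 2.1876×10^6 N.
q = ½ρv² = ½ × 0.909 × 201² = 18360 Pa.
CL = 2W/(ρv²S) = 2×2.1876×10^6/(0.909×201²×416) = 0.2864.

CL = 0.286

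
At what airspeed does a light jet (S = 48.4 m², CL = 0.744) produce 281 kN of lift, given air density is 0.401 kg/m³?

v = 197 m/s

L = ½ρv²S·CL ⇒ v = √(2L/(ρ·S·CL))
v = √(2 × 2.81×10^5 / (0.401 × 48.4 × 0.744)) = √38920 = 197 m/s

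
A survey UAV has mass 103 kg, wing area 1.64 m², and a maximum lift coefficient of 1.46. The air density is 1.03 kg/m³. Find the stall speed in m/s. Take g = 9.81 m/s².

Stall occurs when L = W at CL,max. W = mg = 103 × 9.81 = 1010 N.
V_stall = √(2W/(ρ·S·CL,max)) = √(2 × 1010 / (1.03 × 1.64 × 1.46))
V_stall = √819.4 = 28.6 m/s

V_stall = 28.6 m/s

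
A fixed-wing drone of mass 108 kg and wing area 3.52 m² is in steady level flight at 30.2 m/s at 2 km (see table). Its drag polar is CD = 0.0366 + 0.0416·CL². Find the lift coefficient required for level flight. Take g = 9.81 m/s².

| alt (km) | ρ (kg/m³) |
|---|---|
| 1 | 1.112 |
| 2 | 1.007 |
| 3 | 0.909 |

CL = 0.655

At 2 km, from the table: ρ = 1.007 kg/m³.
Weight W = mg = 108 × 9.81 = 1059.5 N; in level flight L = W.
q = ½ρv² = ½ × 1.007 × 30.2² = 459.2 Pa.
CL = 2W/(ρv²S) = 2×1059.5/(1.007×30.2²×3.52) = 0.6554.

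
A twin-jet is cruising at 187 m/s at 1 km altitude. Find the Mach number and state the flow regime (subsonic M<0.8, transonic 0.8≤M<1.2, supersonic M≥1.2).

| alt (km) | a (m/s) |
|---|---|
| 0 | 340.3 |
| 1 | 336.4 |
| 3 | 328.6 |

M = 0.556 (subsonic)

At 1 km, from the table: a = 336.4 m/s.
M = v/a = 187 / 336.4 = 0.556
M = 0.556 → subsonic.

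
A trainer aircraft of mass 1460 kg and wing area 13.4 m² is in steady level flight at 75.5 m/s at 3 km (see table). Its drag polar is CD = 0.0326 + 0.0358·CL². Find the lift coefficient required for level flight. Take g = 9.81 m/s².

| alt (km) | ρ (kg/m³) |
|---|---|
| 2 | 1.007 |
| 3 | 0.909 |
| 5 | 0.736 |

At 3 km, from the table: ρ = 0.909 kg/m³.
Level flight ⇒ L = W = m·g = 1460 × 9.81 = 14323 N.
Dynamic pressure q = 0.5 × 0.909 × 75.5² = 2591 Pa.
CL = W/(q·S) = 14323 / (2591 × 13.4) = 0.4126.

CL = 0.413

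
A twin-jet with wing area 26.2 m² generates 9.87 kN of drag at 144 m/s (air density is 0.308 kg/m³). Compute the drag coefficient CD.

From D = ½ρv²S·CD, rearranging gives CD = 2D/(ρv²S).
CD = 2 × 9870 / (0.308 × 144² × 26.2) = 0.118

CD = 0.118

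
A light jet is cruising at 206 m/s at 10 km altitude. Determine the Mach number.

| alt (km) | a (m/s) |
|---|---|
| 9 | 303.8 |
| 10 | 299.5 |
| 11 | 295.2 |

M = 0.688

At 10 km, from the table: a = 299.5 m/s.
M = v/a = 206 / 299.5 = 0.688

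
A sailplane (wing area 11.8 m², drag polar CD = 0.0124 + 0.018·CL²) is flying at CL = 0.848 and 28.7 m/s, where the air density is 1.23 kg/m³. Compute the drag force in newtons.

D = 151 N

CD = 0.0124 + 0.018 × 0.848² = 0.02534
D = ½ρv²S·CD = ½ × 1.23 × 28.7² × 11.8 × 0.02534 = 151 N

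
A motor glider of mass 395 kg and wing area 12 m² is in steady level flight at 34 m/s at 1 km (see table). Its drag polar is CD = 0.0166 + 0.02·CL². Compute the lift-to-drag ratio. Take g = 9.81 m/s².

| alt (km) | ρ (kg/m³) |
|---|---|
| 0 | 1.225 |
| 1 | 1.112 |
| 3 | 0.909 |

At 1 km, from the table: ρ = 1.112 kg/m³.
Weight W = mg = 395 × 9.81 = 3875 N; in level flight L = W.
Dynamic pressure q = 0.5 × 1.112 × 34² = 642.7 Pa.
CL = W/(q·S) = 3875 / (642.7 × 12) = 0.5024.
CD = 0.0166 + 0.02 × 0.5024² = 0.02165.
L/D = CL/CD = 0.5024 / 0.02165 = 23.2

L/D = 23.2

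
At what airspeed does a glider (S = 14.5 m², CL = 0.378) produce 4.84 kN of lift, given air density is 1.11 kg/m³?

L = ½ρv²S·CL ⇒ v = √(2L/(ρ·S·CL))
v = √(2 × 4840 / (1.11 × 14.5 × 0.378)) = √1591 = 39.9 m/s

v = 39.9 m/s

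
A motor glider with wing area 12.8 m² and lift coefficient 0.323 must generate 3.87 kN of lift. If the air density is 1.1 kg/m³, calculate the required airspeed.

v = 41.3 m/s

L = ½ρv²S·CL ⇒ v = √(2L/(ρ·S·CL))
v = √(2 × 3870 / (1.1 × 12.8 × 0.323)) = √1702 = 41.3 m/s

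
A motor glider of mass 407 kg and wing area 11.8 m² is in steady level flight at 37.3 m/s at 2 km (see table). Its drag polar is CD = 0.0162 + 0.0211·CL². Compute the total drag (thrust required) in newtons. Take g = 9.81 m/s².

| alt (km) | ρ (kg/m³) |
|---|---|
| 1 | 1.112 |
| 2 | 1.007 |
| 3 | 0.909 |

D = 175 N

At 2 km, from the table: ρ = 1.007 kg/m³.
Weight W = mg = 407 × 9.81 = 3992.7 N; in level flight L = W.
q = ½ρv² = ½ × 1.007 × 37.3² = 700.5 Pa.
CL = W/(q·S) = 3992.7 / (700.5 × 11.8) = 0.483.
CD = 0.0162 + 0.0211 × 0.483² = 0.02112.
D = q·S·CD = 700.5 × 11.8 × 0.02112 = 174.6 N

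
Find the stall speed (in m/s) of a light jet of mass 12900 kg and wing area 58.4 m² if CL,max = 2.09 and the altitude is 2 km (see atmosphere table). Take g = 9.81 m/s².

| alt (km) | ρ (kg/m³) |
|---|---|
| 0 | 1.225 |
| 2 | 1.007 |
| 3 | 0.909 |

V_stall = 45.4 m/s

At 2 km, from the table: ρ = 1.007 kg/m³.
Weight W = mg = 12900 × 9.81 = 1.265×10^5 N.
From L = ½ρV²S·CL,max = W: V_stall = √(2W/(ρSCL,max)) = √(2·1.265×10^5/(1.007·58.4·2.09))
V_stall = √2059 = 45.4 m/s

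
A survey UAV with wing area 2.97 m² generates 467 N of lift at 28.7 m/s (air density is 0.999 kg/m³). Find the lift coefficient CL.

CL = 0.382

From L = ½ρv²S·CL, rearranging gives CL = 2L/(ρv²S).
CL = 2 × 467 / (0.999 × 28.7² × 2.97) = 0.382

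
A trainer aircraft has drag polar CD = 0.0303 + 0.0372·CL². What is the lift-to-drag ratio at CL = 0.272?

L/D = 8.23

CD = 0.0303 + 0.0372 × 0.272² = 0.03305
L/D = CL/CD = 0.272 / 0.03305 = 8.23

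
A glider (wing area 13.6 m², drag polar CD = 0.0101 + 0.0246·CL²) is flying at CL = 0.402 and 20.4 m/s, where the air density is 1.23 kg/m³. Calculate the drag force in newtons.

CD = 0.0101 + 0.0246 × 0.402² = 0.01408
D = ½ρv²S·CD = ½ × 1.23 × 20.4² × 13.6 × 0.01408 = 49 N

D = 49 N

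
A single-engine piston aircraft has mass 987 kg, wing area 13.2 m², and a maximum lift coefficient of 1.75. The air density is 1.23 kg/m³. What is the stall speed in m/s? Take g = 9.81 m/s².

Weight W = mg = 987 × 9.81 = 9682 N.
V_stall = √(2W/(ρ·S·CL,max)) = √(2 × 9682 / (1.23 × 13.2 × 1.75))
V_stall = √681.6 = 26.1 m/s

V_stall = 26.1 m/s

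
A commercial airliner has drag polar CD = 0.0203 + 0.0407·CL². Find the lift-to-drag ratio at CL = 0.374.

L/D = 14.4

CD = 0.0203 + 0.0407 × 0.374² = 0.02599
L/D = CL/CD = 0.374 / 0.02599 = 14.4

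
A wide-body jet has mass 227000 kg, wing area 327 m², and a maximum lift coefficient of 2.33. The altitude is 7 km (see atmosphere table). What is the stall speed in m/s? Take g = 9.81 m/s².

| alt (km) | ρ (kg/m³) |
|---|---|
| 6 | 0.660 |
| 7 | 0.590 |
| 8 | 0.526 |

At 7 km, from the table: ρ = 0.590 kg/m³.
Stall occurs when L = W at CL,max. W = mg = 227000 × 9.81 = 2.227×10^6 N.
V_stall = √(2W/(ρ·S·CL,max)) = √(2 × 2.227×10^6 / (0.59 × 327 × 2.33))
V_stall = √9908 = 99.5 m/s

V_stall = 99.5 m/s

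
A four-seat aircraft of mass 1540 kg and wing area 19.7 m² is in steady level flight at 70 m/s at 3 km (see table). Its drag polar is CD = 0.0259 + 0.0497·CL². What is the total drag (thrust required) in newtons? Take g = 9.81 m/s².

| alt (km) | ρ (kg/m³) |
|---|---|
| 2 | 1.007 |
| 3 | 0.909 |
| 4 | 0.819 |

D = 1390 N

At 3 km, from the table: ρ = 0.909 kg/m³.
In steady level flight, lift balances weight: W = mg = 1540 × 9.81 = 15107 N.
q = ½ρv² = ½ × 0.909 × 70² = 2227 Pa.
Required CL = L/(qS) = 15107/(2227·19.7) = 0.3443.
CD = 0.0259 + 0.0497 × 0.3443² = 0.03179.
D = q·S·CD = 2227 × 19.7 × 0.03179 = 1395 N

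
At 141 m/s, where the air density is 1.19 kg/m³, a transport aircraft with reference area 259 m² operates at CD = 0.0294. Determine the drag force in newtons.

D = ½ρv²S·CD = ½ × 1.19 × 141² × 259 × 0.0294 = 90100 N ≈ 90.1 kN

D = 90100 N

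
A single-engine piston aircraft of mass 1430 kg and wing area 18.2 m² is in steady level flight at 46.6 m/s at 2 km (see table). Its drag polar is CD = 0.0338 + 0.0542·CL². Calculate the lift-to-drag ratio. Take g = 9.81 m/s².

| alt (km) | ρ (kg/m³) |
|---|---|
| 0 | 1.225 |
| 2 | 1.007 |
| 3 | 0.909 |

At 2 km, from the table: ρ = 1.007 kg/m³.
Level flight ⇒ L = W = m·g = 1430 × 9.81 = 14028 N.
Dynamic pressure q = 0.5 × 1.007 × 46.6² = 1093 Pa.
CL = W/(q·S) = 14028 / (1093 × 18.2) = 0.705.
CD = 0.0338 + 0.0542 × 0.705² = 0.06074.
L/D = CL/CD = 0.705 / 0.06074 = 11.6

L/D = 11.6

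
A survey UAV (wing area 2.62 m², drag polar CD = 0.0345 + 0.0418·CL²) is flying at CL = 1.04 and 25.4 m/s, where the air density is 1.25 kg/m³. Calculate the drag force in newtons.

D = 84.2 N

CD = 0.0345 + 0.0418 × 1.04² = 0.07971
D = ½ρv²S·CD = ½ × 1.25 × 25.4² × 2.62 × 0.07971 = 84.2 N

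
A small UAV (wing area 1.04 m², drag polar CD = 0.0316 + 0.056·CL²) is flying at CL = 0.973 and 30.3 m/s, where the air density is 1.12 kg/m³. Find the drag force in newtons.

D = 45.2 N

CD = 0.0316 + 0.056 × 0.973² = 0.08462
D = ½ρv²S·CD = ½ × 1.12 × 30.3² × 1.04 × 0.08462 = 45.2 N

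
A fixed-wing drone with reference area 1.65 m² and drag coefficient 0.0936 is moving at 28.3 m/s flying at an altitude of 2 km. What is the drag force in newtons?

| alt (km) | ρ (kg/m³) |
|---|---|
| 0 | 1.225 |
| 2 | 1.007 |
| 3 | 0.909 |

At 2 km, from the table: ρ = 1.007 kg/m³.
Dynamic pressure q = ½ρv² = ½ × 1.007 × 28.3² = 403.2 Pa.
D = q·S·CD = 403.2 × 1.65 × 0.0936 = 62.3 N

D = 62.3 N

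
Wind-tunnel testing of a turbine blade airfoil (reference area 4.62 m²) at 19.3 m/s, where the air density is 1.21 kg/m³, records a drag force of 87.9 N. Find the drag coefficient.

From D = ½ρv²S·CD, rearranging gives CD = 2D/(ρv²S).
CD = 2 × 87.9 / (1.21 × 19.3² × 4.62) = 0.0844

CD = 0.0844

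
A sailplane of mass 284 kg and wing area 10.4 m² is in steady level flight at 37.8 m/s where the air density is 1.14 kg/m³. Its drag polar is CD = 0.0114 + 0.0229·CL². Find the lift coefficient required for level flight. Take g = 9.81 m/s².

Level flight ⇒ L = W = m·g = 284 × 9.81 = 2786 N.
q = ½ρv² = ½ × 1.14 × 37.8² = 814.4 Pa.
CL = 2W/(ρv²S) = 2×2786/(1.14×37.8²×10.4) = 0.3289.

CL = 0.329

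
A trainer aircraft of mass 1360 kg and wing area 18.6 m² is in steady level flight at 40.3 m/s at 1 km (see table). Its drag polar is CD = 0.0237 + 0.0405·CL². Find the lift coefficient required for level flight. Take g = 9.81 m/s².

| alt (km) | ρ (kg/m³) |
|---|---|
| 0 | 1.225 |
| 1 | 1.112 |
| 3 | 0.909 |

CL = 0.794

At 1 km, from the table: ρ = 1.112 kg/m³.
Weight W = mg = 1360 × 9.81 = 13342 N; in level flight L = W.
Dynamic pressure q = 0.5 × 1.112 × 40.3² = 903 Pa.
Required CL = L/(qS) = 13342/(903·18.6) = 0.7943.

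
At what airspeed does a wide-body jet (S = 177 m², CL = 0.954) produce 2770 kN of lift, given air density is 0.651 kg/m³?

L = ½ρv²S·CL ⇒ v = √(2L/(ρ·S·CL))
v = √(2 × 2.77×10^6 / (0.651 × 177 × 0.954)) = √50400 = 224 m/s

v = 224 m/s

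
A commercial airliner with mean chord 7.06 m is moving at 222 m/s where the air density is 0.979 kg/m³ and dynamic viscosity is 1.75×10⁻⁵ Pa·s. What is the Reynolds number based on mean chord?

Re = 8.77×10^7

Re = ρ·v·c/μ = 0.979 × 222 × 7.06 / (1.75×10⁻⁵) = 8.77×10^7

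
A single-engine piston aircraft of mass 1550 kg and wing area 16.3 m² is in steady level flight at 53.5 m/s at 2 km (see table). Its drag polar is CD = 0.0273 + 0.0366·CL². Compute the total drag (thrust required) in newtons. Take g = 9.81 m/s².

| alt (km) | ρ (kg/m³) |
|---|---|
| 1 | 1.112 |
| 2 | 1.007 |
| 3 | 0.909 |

D = 1000 N

At 2 km, from the table: ρ = 1.007 kg/m³.
In steady level flight, lift balances weight: W = mg = 1550 × 9.81 = 15206 N.
Dynamic pressure q = 0.5 × 1.007 × 53.5² = 1441 Pa.
CL = W/(q·S) = 15206 / (1441 × 16.3) = 0.6473.
CD = 0.0273 + 0.0366 × 0.6473² = 0.04264.
D = q·S·CD = 1441 × 16.3 × 0.04264 = 1002 N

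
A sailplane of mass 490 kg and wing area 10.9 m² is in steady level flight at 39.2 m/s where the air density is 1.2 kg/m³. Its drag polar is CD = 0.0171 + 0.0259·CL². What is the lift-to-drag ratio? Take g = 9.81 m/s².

Weight W = mg = 490 × 9.81 = 4806.9 N; in level flight L = W.
Dynamic pressure q = 0.5 × 1.2 × 39.2² = 922 Pa.
CL = 2W/(ρv²S) = 2×4806.9/(1.2×39.2²×10.9) = 0.4783.
CD = 0.0171 + 0.0259 × 0.4783² = 0.02303.
L/D = CL/CD = 0.4783 / 0.02303 = 20.8

L/D = 20.8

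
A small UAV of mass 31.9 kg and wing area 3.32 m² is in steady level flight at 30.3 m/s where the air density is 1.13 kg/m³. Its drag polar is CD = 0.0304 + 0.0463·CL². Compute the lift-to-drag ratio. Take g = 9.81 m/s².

L/D = 5.69

In steady level flight, lift balances weight: W = mg = 31.9 × 9.81 = 312.94 N.
q = ½ρv² = ½ × 1.13 × 30.3² = 518.7 Pa.
CL = 2W/(ρv²S) = 2×312.94/(1.13×30.3²×3.32) = 0.1817.
CD = 0.0304 + 0.0463 × 0.1817² = 0.03193.
L/D = CL/CD = 0.1817 / 0.03193 = 5.69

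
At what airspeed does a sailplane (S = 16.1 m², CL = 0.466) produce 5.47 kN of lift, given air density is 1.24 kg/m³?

L = ½ρv²S·CL ⇒ v = √(2L/(ρ·S·CL))
v = √(2 × 5470 / (1.24 × 16.1 × 0.466)) = √1176 = 34.3 m/s

v = 34.3 m/s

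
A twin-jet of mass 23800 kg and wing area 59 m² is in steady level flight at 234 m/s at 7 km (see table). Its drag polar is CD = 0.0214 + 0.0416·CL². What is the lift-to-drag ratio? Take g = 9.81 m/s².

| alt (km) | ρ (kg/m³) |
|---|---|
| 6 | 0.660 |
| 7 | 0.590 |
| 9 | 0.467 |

At 7 km, from the table: ρ = 0.590 kg/m³.
Weight W = mg = 23800 × 9.81 = 2.3348×10^5 N; in level flight L = W.
q = ½ρv² = ½ × 0.59 × 234² = 16150 Pa.
CL = W/(q·S) = 2.3348×10^5 / (16150 × 59) = 0.245.
CD = 0.0214 + 0.0416 × 0.245² = 0.0239.
L/D = CL/CD = 0.245 / 0.0239 = 10.3

L/D = 10.3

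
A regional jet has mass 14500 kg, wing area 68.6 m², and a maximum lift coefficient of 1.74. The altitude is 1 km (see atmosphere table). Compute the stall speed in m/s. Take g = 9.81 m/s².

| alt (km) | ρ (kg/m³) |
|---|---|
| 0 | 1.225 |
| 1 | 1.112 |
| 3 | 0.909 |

V_stall = 46.3 m/s

At 1 km, from the table: ρ = 1.112 kg/m³.
Weight W = mg = 14500 × 9.81 = 1.422×10^5 N.
V_stall = √(2W/(ρ·S·CL,max)) = √(2 × 1.422×10^5 / (1.112 × 68.6 × 1.74))
V_stall = √2143 = 46.3 m/s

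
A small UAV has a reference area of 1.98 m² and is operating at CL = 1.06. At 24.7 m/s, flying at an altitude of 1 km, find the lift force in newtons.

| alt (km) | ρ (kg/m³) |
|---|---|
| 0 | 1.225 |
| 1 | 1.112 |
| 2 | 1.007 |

L = 712 N

At 1 km, from the table: ρ = 1.112 kg/m³.
L = ½ρv²S·CL = ½ × 1.112 × 24.7² × 1.98 × 1.06 = 712 N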